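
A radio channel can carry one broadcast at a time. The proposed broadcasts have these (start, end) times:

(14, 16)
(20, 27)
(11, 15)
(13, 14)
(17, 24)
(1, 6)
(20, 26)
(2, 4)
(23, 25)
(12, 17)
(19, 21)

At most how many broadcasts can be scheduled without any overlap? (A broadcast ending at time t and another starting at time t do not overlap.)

Order by finish time; keep every interval that doesn't clash with the previous kept one.
By end time: (2,4), (1,6), (13,14), (11,15), (14,16), (12,17), (19,21), (17,24), (23,25), (20,26), (20,27).
Pick (2,4); next start ≥ 4 → (13,14); next start ≥ 14 → (14,16); next start ≥ 16 → (19,21); next start ≥ 21 → (23,25).
Selected 5 broadcasts.

5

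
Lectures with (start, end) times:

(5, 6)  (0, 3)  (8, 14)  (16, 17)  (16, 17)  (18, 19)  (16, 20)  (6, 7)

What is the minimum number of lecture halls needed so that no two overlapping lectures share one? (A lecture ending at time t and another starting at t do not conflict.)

3

Count concurrent intervals with a sweep; the peak is the room count.
starts: [0, 5, 6, 8, 16, 16, 16, 18]
ends:   [3, 6, 7, 14, 17, 17, 19, 20]
s0→1 e3→0 s5→1 e6→0 s6→1 e7→0 s8→1 e14→0 s16→1 s16→2 s16→3  — peak 3.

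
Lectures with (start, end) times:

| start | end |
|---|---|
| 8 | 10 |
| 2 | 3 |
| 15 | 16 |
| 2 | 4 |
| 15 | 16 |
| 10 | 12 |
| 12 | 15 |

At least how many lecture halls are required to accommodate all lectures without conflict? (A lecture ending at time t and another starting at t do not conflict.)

2

The answer is the maximum number of intervals overlapping at any instant.
starts: [2, 2, 8, 10, 12, 15, 15]
ends:   [3, 4, 10, 12, 15, 16, 16]
s2→1 s2→2  — peak 2.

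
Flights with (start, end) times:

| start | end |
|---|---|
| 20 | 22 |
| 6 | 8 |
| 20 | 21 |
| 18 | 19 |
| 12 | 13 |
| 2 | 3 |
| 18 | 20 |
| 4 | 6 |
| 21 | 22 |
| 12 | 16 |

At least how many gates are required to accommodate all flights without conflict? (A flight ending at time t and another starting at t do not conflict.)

starts: [2, 4, 6, 12, 12, 18, 18, 20, 20, 21]
ends:   [3, 6, 8, 13, 16, 19, 20, 21, 22, 22]
s2→1 e3→0 s4→1 e6→0 s6→1 e8→0 s12→1 s12→2  — peak 2.

2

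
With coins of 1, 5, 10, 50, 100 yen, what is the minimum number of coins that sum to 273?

8

Greedy: take as many of the largest coin as possible, then repeat with the remainder.
273 = 2×100 + 1×50 + 2×10 + 3×1
Total coins = 2 + 1 + 2 + 3 = 8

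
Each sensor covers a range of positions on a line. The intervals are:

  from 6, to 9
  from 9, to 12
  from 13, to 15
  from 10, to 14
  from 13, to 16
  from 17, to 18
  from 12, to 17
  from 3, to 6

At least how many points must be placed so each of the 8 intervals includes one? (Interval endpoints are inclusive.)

4

Process intervals by earliest right end; each time one isn't hit yet, stab at its right endpoint.
By right end: [3,6]  [6,9]  [9,12]  [10,14]  [13,15]  [13,16]  [12,17]  [17,18]
[3,6] uncovered → point at 6; [9,12] uncovered → point at 12; [13,15] uncovered → point at 15; [17,18] uncovered → point at 18.
Points: 6, 12, 15, 18 (4 total).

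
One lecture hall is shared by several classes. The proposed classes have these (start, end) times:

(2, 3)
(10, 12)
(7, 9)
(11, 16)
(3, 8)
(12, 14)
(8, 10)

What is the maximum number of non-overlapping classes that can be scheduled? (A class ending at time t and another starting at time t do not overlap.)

5

By end time: (2,3), (3,8), (7,9), (8,10), (10,12), (12,14), (11,16).
Pick (2,3); next start ≥ 3 → (3,8); next start ≥ 8 → (8,10); next start ≥ 10 → (10,12); next start ≥ 12 → (12,14).
Selected 5 classes.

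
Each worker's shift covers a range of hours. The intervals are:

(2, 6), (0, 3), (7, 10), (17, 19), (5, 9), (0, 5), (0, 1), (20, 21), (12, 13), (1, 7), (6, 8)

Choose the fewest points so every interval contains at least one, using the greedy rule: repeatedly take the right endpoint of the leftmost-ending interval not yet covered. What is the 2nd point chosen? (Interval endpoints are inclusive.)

6

Process intervals by earliest right end; each time one isn't hit yet, stab at its right endpoint.
By right end: [0,1]  [0,3]  [0,5]  [2,6]  [1,7]  [6,8]  [5,9]  [7,10]  [12,13]  [17,19]  [20,21]
[0,1] uncovered → point at 1; [2,6] uncovered → point at 6; [7,10] uncovered → point at 10; [12,13] uncovered → point at 13; [17,19] uncovered → point at 19; [20,21] uncovered → point at 21.
Points: 1, 6, 10, 13, 19, 21 (6 total).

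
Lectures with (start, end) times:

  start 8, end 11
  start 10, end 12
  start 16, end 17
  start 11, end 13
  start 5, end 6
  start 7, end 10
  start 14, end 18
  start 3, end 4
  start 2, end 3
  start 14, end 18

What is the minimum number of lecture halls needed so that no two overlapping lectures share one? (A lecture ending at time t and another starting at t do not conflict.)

Count concurrent intervals with a sweep; the peak is the room count.
starts: [2, 3, 5, 7, 8, 10, 11, 14, 14, 16]
ends:   [3, 4, 6, 10, 11, 12, 13, 17, 18, 18]
s2→1 e3→0 s3→1 e4→0 s5→1 e6→0 s7→1 s8→2 e10→1 s10→2 e11→1 s11→2 e12→1 e13→0 s14→1 s14→2 s16→3  — peak 3.

3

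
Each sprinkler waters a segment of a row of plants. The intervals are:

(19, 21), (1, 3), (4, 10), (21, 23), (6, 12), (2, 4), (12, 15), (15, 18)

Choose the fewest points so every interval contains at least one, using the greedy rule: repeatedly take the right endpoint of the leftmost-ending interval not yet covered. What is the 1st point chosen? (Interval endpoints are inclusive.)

3

Sorted: [1,3] [2,4] [4,10] [6,12] [12,15] [15,18] [19,21] [21,23]
{[1,3],[2,4]} hit by 3; {[4,10],[6,12]} hit by 10; {[12,15],[15,18]} hit by 15; {[19,21],[21,23]} hit by 21.
Points: 3, 10, 15, 21 (4 total).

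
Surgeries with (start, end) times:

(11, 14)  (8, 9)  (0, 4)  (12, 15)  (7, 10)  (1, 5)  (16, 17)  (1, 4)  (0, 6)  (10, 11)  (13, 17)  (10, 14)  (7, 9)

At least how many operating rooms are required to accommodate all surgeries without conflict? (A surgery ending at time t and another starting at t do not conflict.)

4

Events (time:±→running): 0:+→1 0:+→2 1:+→3 1:+→4 … peak 4.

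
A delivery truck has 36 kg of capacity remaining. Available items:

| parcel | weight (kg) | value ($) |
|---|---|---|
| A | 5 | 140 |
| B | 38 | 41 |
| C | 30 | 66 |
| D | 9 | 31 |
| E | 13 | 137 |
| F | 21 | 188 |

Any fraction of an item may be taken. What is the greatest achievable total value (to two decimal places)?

Sort by value per unit weight and fill in that order.
Order: A (140/5=28.00) > E (137/13=10.54) > F (188/21=8.95) > D (31/9=3.44) > C (66/30=2.20) > B (41/38=1.08)
Fill: take A (5 @ 140) → take E (13 @ 137) → take 18/21 of F → 161.14; 36/36 used.
Total value = 438.14

438.14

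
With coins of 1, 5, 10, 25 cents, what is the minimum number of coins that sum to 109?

Greedy: take as many of the largest coin as possible, then repeat with the remainder.
109 = 4×25 + 1×5 + 4×1
Total coins = 4 + 1 + 4 = 9

9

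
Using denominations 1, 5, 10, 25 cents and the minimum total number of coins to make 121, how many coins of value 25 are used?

121 − 4×25→21 − 2×10→1 − 1×1→0
Count of 25: 4

4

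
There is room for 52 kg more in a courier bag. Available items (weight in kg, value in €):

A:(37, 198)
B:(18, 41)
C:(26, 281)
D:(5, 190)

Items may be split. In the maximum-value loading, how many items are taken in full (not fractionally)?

Ratios (sorted): D 38.00, C 10.81, A 5.35, B 2.28
take D (5 @ 190); take C (26 @ 281); take 21/37 of A → 112.38. Capacity used 52/52.
2 item(s) taken whole; one partial (take 21/37 of A).

2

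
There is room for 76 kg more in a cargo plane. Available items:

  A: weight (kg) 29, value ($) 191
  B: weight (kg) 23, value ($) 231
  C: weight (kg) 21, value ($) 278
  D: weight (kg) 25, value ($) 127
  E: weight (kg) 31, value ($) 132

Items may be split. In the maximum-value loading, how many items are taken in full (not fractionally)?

Order: C (278/21=13.24) > B (231/23=10.04) > A (191/29=6.59) > D (127/25=5.08) > E (132/31=4.26)
Fill: take C (21 @ 278) → take B (23 @ 231) → take A (29 @ 191) → take 3/25 of D → 15.24; 76/76 used.
3 item(s) taken whole; one partial (take 3/25 of D).

3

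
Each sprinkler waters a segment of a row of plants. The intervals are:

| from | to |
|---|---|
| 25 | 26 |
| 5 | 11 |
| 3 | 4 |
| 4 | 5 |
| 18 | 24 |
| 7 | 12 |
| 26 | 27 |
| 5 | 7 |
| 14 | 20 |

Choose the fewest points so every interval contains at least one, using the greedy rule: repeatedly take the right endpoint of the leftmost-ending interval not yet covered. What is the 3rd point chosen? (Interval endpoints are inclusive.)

Sorted: [3,4] [4,5] [5,7] [5,11] [7,12] [14,20] [18,24] [25,26] [26,27]
{[3,4],[4,5]} hit by 4; {[5,7],[5,11],[7,12]} hit by 7; {[14,20],[18,24]} hit by 20; {[25,26],[26,27]} hit by 26.
Points: 4, 7, 20, 26 (4 total).

20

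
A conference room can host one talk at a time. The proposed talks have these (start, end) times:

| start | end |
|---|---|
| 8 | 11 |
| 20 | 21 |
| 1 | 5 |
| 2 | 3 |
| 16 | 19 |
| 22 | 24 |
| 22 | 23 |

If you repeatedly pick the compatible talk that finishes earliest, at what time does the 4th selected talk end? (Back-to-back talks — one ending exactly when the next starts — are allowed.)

Greedy by earliest finish: after sorting by end time, pick each interval compatible with the last pick.
Sorted by end: (2,3)  (1,5)  (8,11)  (16,19)  (20,21)  (22,23)  (22,24)
take (2,3); take (8,11); take (16,19); take (20,21); take (22,23); skip (22,24).
Selected: (2,3) (8,11) (16,19) (20,21) (22,23)

21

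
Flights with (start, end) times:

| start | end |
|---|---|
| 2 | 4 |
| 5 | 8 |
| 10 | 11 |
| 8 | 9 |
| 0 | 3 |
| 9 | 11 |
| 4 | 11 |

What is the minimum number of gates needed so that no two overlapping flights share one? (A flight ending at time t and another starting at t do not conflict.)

3

The answer is the maximum number of intervals overlapping at any instant.
starts: [0, 2, 4, 5, 8, 9, 10]
ends:   [3, 4, 8, 9, 11, 11, 11]
s0→1 s2→2 e3→1 e4→0 s4→1 s5→2 e8→1 s8→2 e9→1 s9→2 s10→3  — peak 3.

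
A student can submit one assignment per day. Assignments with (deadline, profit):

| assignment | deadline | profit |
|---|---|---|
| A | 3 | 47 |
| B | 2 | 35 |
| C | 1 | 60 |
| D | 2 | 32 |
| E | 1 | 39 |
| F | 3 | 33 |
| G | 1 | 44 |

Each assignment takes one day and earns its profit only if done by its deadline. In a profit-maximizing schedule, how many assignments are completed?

Sort by profit descending; place each in the latest free slot ≤ its deadline.
Profit order: C=60 A=47 G=44 E=39 B=35 F=33 D=32
Assign: C→slot 1, A→slot 3, G skipped, E skipped, B→slot 2, F skipped, D skipped.
Slots: [1:C] [2:B] [3:A]
3 of 7 scheduled.

3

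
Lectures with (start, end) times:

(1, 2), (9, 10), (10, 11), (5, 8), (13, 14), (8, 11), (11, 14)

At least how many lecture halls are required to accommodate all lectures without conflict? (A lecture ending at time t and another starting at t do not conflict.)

starts: [1, 5, 8, 9, 10, 11, 13]
ends:   [2, 8, 10, 11, 11, 14, 14]
s1→1 e2→0 s5→1 e8→0 s8→1 s9→2  — peak 2.

2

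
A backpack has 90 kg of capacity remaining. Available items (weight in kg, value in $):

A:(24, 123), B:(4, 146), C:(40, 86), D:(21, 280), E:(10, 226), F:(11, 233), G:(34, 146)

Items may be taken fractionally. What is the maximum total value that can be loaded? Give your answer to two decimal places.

1093.88

Ratios (sorted): B 36.50, E 22.60, F 21.18, D 13.33, A 5.12, G 4.29, C 2.15
take B (4 @ 146); take E (10 @ 226); take F (11 @ 233); take D (21 @ 280); take A (24 @ 123); take 20/34 of G → 85.88. Capacity used 90/90.
Total value = 1093.88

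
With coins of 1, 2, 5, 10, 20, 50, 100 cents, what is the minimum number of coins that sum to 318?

318 = 3×100 + 1×10 + 1×5 + 1×2 + 1×1
Total coins = 3 + 1 + 1 + 1 + 1 = 7

7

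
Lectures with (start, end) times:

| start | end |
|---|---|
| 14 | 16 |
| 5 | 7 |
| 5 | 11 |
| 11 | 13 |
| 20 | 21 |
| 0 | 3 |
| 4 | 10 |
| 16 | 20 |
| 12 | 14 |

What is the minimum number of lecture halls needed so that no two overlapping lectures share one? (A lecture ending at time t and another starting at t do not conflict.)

starts: [0, 4, 5, 5, 11, 12, 14, 16, 20]
ends:   [3, 7, 10, 11, 13, 14, 16, 20, 21]
s0→1 e3→0 s4→1 s5→2 s5→3  — peak 3.

3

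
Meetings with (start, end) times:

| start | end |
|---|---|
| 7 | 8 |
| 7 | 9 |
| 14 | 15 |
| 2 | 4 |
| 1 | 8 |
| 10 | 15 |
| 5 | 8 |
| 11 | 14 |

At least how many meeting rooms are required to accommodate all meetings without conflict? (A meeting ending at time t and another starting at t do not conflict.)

4

Count concurrent intervals with a sweep; the peak is the room count.
Events (time:±→running): 1:+→1 2:+→2 4:-→1 5:+→2 7:+→3 7:+→4 … peak 4.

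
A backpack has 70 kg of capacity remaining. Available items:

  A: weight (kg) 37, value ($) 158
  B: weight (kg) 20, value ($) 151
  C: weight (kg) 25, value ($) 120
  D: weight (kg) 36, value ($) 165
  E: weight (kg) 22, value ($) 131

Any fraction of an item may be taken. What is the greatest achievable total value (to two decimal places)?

415.75

Greedy by value/weight ratio, highest first.
Order: B (151/20=7.55) > E (131/22=5.95) > C (120/25=4.80) > D (165/36=4.58) > A (158/37=4.27)
Fill: take B (20 @ 151) → take E (22 @ 131) → take C (25 @ 120) → take 3/36 of D → 13.75; 70/70 used.
Total value = 415.75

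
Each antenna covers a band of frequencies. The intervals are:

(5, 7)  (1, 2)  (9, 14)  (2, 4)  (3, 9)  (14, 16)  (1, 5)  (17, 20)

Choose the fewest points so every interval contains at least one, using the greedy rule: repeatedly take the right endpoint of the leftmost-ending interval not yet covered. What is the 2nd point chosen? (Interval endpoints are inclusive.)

Sorted: [1,2] [2,4] [1,5] [5,7] [3,9] [9,14] [14,16] [17,20]
{[1,2],[2,4],[1,5]} hit by 2; {[5,7],[3,9]} hit by 7; {[9,14],[14,16]} hit by 14; {[17,20]} hit by 20.
Points: 2, 7, 14, 20 (4 total).

7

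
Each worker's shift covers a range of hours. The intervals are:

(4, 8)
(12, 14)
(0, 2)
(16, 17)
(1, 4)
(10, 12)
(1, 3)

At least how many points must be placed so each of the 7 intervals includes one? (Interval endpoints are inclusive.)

Process intervals by earliest right end; each time one isn't hit yet, stab at its right endpoint.
Sorted: [0,2] [1,3] [1,4] [4,8] [10,12] [12,14] [16,17]
{[0,2],[1,3],[1,4]} hit by 2; {[4,8]} hit by 8; {[10,12],[12,14]} hit by 12; {[16,17]} hit by 17.
Points: 2, 8, 12, 17 (4 total).

4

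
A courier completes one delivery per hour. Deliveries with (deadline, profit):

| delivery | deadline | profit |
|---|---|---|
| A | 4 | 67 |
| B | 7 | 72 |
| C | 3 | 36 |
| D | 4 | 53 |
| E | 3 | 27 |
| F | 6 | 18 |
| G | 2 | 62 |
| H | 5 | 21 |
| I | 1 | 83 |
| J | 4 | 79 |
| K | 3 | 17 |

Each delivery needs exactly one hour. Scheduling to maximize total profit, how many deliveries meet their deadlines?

Take jobs in profit order; each goes to the latest open slot no later than its deadline.
By profit: I(d1,83), J(d4,79), B(d7,72), A(d4,67), G(d2,62), D(d4,53), C(d3,36), E(d3,27), H(d5,21), F(d6,18), K(d3,17)
I→slot 1; J→slot 4; B→slot 7; A→slot 3; G→slot 2; D skipped; C skipped; E skipped; H→slot 5; F→slot 6; K skipped.
7 of 11 scheduled.

7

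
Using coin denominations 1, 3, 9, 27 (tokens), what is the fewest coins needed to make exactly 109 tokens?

Use the largest denomination that fits, subtract, and repeat.
109 − 4×27→1 − 1×1→0
Total coins = 4 + 1 = 5

5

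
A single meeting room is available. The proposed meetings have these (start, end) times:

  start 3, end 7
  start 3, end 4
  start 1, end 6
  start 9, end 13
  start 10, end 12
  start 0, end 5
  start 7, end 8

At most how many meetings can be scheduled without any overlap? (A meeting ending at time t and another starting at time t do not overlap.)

By end time: (3,4), (0,5), (1,6), (3,7), (7,8), (10,12), (9,13).
Pick (3,4); next start ≥ 4 → (7,8); next start ≥ 8 → (10,12).
Selected 3 meetings.

3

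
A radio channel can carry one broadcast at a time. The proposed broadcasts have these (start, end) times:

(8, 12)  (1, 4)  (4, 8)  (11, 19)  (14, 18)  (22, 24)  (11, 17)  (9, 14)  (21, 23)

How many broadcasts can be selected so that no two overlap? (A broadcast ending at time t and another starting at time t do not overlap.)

Sort by end time and greedily take each interval whose start is ≥ the last chosen end.
By end time: (1,4), (4,8), (8,12), (9,14), (11,17), (14,18), (11,19), (21,23), (22,24).
Pick (1,4); next start ≥ 4 → (4,8); next start ≥ 8 → (8,12); next start ≥ 12 → (14,18); next start ≥ 18 → (21,23).
Selected 5 broadcasts.

5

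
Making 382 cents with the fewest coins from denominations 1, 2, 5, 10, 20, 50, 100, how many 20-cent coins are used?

1

Greedy: take as many of the largest coin as possible, then repeat with the remainder.
382 − 3×100→82 − 1×50→32 − 1×20→12 − 1×10→2 − 1×2→0
Count of 20: 1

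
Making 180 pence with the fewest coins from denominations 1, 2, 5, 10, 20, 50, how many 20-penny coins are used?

1

180 − 3×50→30 − 1×20→10 − 1×10→0
Count of 20: 1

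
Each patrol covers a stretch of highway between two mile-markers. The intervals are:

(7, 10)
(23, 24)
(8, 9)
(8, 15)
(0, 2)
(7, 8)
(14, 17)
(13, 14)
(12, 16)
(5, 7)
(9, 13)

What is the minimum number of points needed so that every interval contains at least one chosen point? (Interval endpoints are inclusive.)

By right end: [0,2]  [5,7]  [7,8]  [8,9]  [7,10]  [9,13]  [13,14]  [8,15]  [12,16]  [14,17]  [23,24]
[0,2] uncovered → point at 2; [5,7] uncovered → point at 7; [8,9] uncovered → point at 9; [13,14] uncovered → point at 14; [23,24] uncovered → point at 24.
Points: 2, 7, 9, 14, 24 (5 total).

5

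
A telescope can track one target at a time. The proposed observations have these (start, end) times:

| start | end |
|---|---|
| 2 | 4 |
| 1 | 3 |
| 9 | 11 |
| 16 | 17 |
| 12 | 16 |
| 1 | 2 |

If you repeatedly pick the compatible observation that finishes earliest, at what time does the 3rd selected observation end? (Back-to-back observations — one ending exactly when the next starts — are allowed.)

11

Sort by end time and greedily take each interval whose start is ≥ the last chosen end.
By end time: (1,2), (1,3), (2,4), (9,11), (12,16), (16,17).
Pick (1,2); next start ≥ 2 → (2,4); next start ≥ 4 → (9,11); next start ≥ 11 → (12,16); next start ≥ 16 → (16,17).
Selected: (1,2) (2,4) (9,11) (12,16) (16,17)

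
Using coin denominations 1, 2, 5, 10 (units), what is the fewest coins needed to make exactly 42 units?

Greedy: take as many of the largest coin as possible, then repeat with the remainder.
42 − 4×10→2 − 1×2→0
Total coins = 4 + 1 = 5

5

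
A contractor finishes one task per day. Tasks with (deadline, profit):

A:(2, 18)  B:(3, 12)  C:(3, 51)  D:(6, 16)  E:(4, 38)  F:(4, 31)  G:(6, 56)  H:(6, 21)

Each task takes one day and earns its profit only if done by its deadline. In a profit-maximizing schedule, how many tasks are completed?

Take jobs in profit order; each goes to the latest open slot no later than its deadline.
By profit: G(d6,56), C(d3,51), E(d4,38), F(d4,31), H(d6,21), A(d2,18), D(d6,16), B(d3,12)
G→slot 6; C→slot 3; E→slot 4; F→slot 2; H→slot 5; A→slot 1; D skipped; B skipped.
6 of 8 scheduled.

6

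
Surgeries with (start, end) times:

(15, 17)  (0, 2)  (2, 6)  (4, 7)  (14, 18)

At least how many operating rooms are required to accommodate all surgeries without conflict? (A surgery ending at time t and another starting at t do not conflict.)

The answer is the maximum number of intervals overlapping at any instant.
starts: [0, 2, 4, 14, 15]
ends:   [2, 6, 7, 17, 18]
s0→1 e2→0 s2→1 s4→2  — peak 2.

2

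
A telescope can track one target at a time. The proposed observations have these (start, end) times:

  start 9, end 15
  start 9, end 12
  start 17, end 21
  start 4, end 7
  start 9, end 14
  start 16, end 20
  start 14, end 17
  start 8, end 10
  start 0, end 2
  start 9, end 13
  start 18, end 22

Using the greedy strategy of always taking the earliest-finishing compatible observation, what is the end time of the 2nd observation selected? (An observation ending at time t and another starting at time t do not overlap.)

7

By end time: (0,2), (4,7), (8,10), (9,12), (9,13), (9,14), (9,15), (14,17), (16,20), (17,21), (18,22).
Pick (0,2); next start ≥ 2 → (4,7); next start ≥ 7 → (8,10); next start ≥ 10 → (14,17); next start ≥ 17 → (17,21).
Selected: (0,2) (4,7) (8,10) (14,17) (17,21)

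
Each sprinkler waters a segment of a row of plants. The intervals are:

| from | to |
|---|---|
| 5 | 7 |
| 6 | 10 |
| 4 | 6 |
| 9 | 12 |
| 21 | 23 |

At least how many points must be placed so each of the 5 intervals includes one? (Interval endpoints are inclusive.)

Process intervals by earliest right end; each time one isn't hit yet, stab at its right endpoint.
By right end: [4,6]  [5,7]  [6,10]  [9,12]  [21,23]
[4,6] uncovered → point at 6; [9,12] uncovered → point at 12; [21,23] uncovered → point at 23.
Points: 6, 12, 23 (3 total).

3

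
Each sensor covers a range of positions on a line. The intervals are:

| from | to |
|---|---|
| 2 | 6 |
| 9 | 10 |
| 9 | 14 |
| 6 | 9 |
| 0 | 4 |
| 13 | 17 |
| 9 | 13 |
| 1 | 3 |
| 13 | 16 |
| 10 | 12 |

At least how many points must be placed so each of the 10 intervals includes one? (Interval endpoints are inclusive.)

Sorted: [1,3] [0,4] [2,6] [6,9] [9,10] [10,12] [9,13] [9,14] [13,16] [13,17]
{[1,3],[0,4],[2,6]} hit by 3; {[6,9],[9,10]} hit by 9; {[10,12],[9,13],[9,14]} hit by 12; {[13,16],[13,17]} hit by 16.
Points: 3, 9, 12, 16 (4 total).

4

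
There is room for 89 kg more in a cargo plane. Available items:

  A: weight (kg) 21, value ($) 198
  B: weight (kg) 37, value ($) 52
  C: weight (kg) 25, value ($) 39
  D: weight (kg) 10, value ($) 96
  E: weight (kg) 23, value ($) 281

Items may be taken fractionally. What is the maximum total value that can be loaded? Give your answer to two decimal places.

Greedy by value/weight ratio, highest first.
Order: E (281/23=12.22) > D (96/10=9.60) > A (198/21=9.43) > C (39/25=1.56) > B (52/37=1.41)
Fill: take E (23 @ 281) → take D (10 @ 96) → take A (21 @ 198) → take C (25 @ 39) → take 10/37 of B → 14.05; 89/89 used.
Total value = 628.05

628.05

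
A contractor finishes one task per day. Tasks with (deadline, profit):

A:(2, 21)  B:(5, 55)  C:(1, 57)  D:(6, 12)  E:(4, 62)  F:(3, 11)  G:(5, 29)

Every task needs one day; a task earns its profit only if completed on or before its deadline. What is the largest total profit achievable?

Take jobs in profit order; each goes to the latest open slot no later than its deadline.
By profit: E(d4,62), C(d1,57), B(d5,55), G(d5,29), A(d2,21), D(d6,12), F(d3,11)
E→slot 4; C→slot 1; B→slot 5; G→slot 3; A→slot 2; D→slot 6; F skipped.
Profit = 57 + 21 + 29 + 62 + 55 + 12 = 236

236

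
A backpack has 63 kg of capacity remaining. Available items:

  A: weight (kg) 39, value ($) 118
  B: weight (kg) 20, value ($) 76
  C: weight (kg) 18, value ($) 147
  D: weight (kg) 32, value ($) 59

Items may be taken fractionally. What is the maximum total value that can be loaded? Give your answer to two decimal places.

Greedy by value/weight ratio, highest first.
Ratios (sorted): C 8.17, B 3.80, A 3.03, D 1.84
take C (18 @ 147); take B (20 @ 76); take 25/39 of A → 75.64. Capacity used 63/63.
Total value = 298.64

298.64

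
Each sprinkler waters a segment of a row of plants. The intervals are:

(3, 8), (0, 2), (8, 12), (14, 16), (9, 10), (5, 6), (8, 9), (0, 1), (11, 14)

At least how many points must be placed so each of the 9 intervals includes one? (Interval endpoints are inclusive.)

Sort by right endpoint; whenever an interval is uncovered, place a point at its right end.
By right end: [0,1]  [0,2]  [5,6]  [3,8]  [8,9]  [9,10]  [8,12]  [11,14]  [14,16]
[0,1] uncovered → point at 1; [5,6] uncovered → point at 6; [8,9] uncovered → point at 9; [11,14] uncovered → point at 14.
Points: 1, 6, 9, 14 (4 total).

4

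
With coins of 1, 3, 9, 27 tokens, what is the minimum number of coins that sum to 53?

7

Greedy: take as many of the largest coin as possible, then repeat with the remainder.
53 = 1×27 + 2×9 + 2×3 + 2×1
Total coins = 1 + 2 + 2 + 2 = 7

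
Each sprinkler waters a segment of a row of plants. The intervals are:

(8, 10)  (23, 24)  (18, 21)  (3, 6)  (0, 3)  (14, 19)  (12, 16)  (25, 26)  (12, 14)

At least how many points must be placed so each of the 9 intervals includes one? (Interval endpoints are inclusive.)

Sort by right endpoint; whenever an interval is uncovered, place a point at its right end.
By right end: [0,3]  [3,6]  [8,10]  [12,14]  [12,16]  [14,19]  [18,21]  [23,24]  [25,26]
[0,3] uncovered → point at 3; [8,10] uncovered → point at 10; [12,14] uncovered → point at 14; [18,21] uncovered → point at 21; [23,24] uncovered → point at 24; [25,26] uncovered → point at 26.
Points: 3, 10, 14, 21, 24, 26 (6 total).

6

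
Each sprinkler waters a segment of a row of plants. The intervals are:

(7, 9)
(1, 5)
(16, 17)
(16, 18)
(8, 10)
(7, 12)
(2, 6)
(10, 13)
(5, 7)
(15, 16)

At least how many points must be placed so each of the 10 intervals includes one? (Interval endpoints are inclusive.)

Sorted: [1,5] [2,6] [5,7] [7,9] [8,10] [7,12] [10,13] [15,16] [16,17] [16,18]
{[1,5],[2,6],[5,7]} hit by 5; {[7,9],[8,10],[7,12]} hit by 9; {[10,13]} hit by 13; {[15,16],[16,17],[16,18]} hit by 16.
Points: 5, 9, 13, 16 (4 total).

4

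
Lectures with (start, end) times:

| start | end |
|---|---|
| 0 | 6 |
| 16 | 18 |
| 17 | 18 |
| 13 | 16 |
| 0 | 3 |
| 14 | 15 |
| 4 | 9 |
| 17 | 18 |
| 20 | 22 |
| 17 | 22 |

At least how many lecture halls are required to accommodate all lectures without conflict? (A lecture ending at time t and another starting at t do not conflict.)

starts: [0, 0, 4, 13, 14, 16, 17, 17, 17, 20]
ends:   [3, 6, 9, 15, 16, 18, 18, 18, 22, 22]
s0→1 s0→2 e3→1 s4→2 e6→1 e9→0 s13→1 s14→2 e15→1 e16→0 s16→1 s17→2 s17→3 s17→4  — peak 4.

4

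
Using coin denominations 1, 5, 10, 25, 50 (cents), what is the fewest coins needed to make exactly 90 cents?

4

Greedy: take as many of the largest coin as possible, then repeat with the remainder.
90 − 1×50→40 − 1×25→15 − 1×10→5 − 1×5→0
Total coins = 1 + 1 + 1 + 1 = 4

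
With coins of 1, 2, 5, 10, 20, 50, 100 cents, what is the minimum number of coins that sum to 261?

5

Use the largest denomination that fits, subtract, and repeat.
261 = 2×100 + 1×50 + 1×10 + 1×1
Total coins = 2 + 1 + 1 + 1 = 5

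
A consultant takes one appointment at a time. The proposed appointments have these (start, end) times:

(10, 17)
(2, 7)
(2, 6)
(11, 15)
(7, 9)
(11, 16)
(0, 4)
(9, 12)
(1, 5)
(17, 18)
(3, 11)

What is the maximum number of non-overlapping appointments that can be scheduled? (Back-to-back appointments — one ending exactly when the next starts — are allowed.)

4

Sort by end time and greedily take each interval whose start is ≥ the last chosen end.
Sorted by end: (0,4)  (1,5)  (2,6)  (2,7)  (7,9)  (3,11)  (9,12)  (11,15)  (11,16)  (10,17)  (17,18)
take (0,4); take (7,9); skip (3,11); take (9,12); skip (11,16); skip (10,17); take (17,18).
Selected 4 appointments.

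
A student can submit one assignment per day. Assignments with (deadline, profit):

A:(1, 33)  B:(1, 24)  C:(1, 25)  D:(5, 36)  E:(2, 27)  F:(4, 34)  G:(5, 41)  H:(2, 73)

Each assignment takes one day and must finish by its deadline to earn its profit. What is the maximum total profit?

217

Sort by profit descending; place each in the latest free slot ≤ its deadline.
Profit order: H=73 G=41 D=36 F=34 A=33 E=27 C=25 B=24
Assign: H→slot 2, G→slot 5, D→slot 4, F→slot 3, A→slot 1, E skipped, C skipped, B skipped.
Slots: [1:A] [2:H] [3:F] [4:D] [5:G]
Profit = 33 + 73 + 34 + 36 + 41 = 217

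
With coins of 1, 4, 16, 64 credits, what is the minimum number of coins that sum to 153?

Greedy: take as many of the largest coin as possible, then repeat with the remainder.
153 − 2×64→25 − 1×16→9 − 2×4→1 − 1×1→0
Total coins = 2 + 1 + 2 + 1 = 6

6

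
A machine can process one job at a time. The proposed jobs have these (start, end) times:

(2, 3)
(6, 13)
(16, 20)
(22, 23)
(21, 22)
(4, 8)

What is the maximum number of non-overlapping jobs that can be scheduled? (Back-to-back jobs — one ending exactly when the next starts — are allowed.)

By end time: (2,3), (4,8), (6,13), (16,20), (21,22), (22,23).
Pick (2,3); next start ≥ 3 → (4,8); next start ≥ 8 → (16,20); next start ≥ 20 → (21,22); next start ≥ 22 → (22,23).
Selected 5 jobs.

5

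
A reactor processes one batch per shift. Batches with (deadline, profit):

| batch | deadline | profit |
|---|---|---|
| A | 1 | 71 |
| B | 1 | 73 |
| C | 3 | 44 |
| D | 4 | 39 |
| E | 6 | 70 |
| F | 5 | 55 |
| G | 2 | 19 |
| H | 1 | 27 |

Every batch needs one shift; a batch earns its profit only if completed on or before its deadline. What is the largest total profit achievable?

Take jobs in profit order; each goes to the latest open slot no later than its deadline.
Profit order: B=73 A=71 E=70 F=55 C=44 D=39 H=27 G=19
Assign: B→slot 1, A skipped, E→slot 6, F→slot 5, C→slot 3, D→slot 4, H skipped, G→slot 2.
Slots: [1:B] [2:G] [3:C] [4:D] [5:F] [6:E]
Profit = 73 + 19 + 44 + 39 + 55 + 70 = 300

300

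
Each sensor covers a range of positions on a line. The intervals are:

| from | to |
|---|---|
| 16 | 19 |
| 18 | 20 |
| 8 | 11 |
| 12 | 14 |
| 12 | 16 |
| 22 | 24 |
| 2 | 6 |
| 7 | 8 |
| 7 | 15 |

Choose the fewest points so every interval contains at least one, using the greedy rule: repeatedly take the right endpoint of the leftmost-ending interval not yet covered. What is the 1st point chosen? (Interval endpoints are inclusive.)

6

Sort by right endpoint; whenever an interval is uncovered, place a point at its right end.
By right end: [2,6]  [7,8]  [8,11]  [12,14]  [7,15]  [12,16]  [16,19]  [18,20]  [22,24]
[2,6] uncovered → point at 6; [7,8] uncovered → point at 8; [12,14] uncovered → point at 14; [16,19] uncovered → point at 19; [22,24] uncovered → point at 24.
Points: 6, 8, 14, 19, 24 (5 total).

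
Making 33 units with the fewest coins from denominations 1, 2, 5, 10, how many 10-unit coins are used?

Use the largest denomination that fits, subtract, and repeat.
33 = 3×10 + 1×2 + 1×1
Count of 10: 3

3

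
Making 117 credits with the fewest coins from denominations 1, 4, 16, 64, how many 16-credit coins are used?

Use the largest denomination that fits, subtract, and repeat.
117 − 1×64→53 − 3×16→5 − 1×4→1 − 1×1→0
Count of 16: 3

3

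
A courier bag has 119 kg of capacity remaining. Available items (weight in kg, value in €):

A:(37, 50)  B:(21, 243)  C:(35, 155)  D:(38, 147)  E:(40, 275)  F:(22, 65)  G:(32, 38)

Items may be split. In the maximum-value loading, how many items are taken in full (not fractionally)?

Greedy by value/weight ratio, highest first.
Order: B (243/21=11.57) > E (275/40=6.88) > C (155/35=4.43) > D (147/38=3.87) > F (65/22=2.95) > A (50/37=1.35) > G (38/32=1.19)
Fill: take B (21 @ 243) → take E (40 @ 275) → take C (35 @ 155) → take 23/38 of D → 88.97; 119/119 used.
3 item(s) taken whole; one partial (take 23/38 of D).

3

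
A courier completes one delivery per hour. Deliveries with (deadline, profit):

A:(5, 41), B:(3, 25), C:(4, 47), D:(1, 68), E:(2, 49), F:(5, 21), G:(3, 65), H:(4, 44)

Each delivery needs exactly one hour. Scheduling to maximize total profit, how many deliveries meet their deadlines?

Take jobs in profit order; each goes to the latest open slot no later than its deadline.
By profit: D(d1,68), G(d3,65), E(d2,49), C(d4,47), H(d4,44), A(d5,41), B(d3,25), F(d5,21)
D→slot 1; G→slot 3; E→slot 2; C→slot 4; H skipped; A→slot 5; B skipped; F skipped.
5 of 8 scheduled.

5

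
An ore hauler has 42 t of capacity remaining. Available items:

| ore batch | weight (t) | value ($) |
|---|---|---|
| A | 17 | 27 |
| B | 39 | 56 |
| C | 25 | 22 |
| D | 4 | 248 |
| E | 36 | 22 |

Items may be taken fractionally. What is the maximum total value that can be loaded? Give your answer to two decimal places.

305.15

Sort by value per unit weight and fill in that order.
Ratios (sorted): D 62.00, A 1.59, B 1.44, C 0.88, E 0.61
take D (4 @ 248); take A (17 @ 27); take 21/39 of B → 30.15. Capacity used 42/42.
Total value = 305.15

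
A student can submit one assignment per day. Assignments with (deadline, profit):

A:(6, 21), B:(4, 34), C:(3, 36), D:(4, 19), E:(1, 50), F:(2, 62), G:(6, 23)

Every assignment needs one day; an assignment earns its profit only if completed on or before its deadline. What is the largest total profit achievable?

Profit order: F=62 E=50 C=36 B=34 G=23 A=21 D=19
Assign: F→slot 2, E→slot 1, C→slot 3, B→slot 4, G→slot 6, A→slot 5, D skipped.
Slots: [1:E] [2:F] [3:C] [4:B] [5:A] [6:G]
Profit = 50 + 62 + 36 + 34 + 21 + 23 = 226

226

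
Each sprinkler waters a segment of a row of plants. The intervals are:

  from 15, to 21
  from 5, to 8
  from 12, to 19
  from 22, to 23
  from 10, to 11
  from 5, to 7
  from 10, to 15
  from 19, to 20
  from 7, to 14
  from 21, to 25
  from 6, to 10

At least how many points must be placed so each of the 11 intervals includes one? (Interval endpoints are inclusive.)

Sort by right endpoint; whenever an interval is uncovered, place a point at its right end.
By right end: [5,7]  [5,8]  [6,10]  [10,11]  [7,14]  [10,15]  [12,19]  [19,20]  [15,21]  [22,23]  [21,25]
[5,7] uncovered → point at 7; [10,11] uncovered → point at 11; [12,19] uncovered → point at 19; [22,23] uncovered → point at 23.
Points: 7, 11, 19, 23 (4 total).

4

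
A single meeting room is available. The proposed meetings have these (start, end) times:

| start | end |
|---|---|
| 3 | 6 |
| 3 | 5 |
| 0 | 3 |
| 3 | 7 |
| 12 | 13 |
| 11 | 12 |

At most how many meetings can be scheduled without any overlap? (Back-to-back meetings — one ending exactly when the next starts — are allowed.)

Sorted by end: (0,3)  (3,5)  (3,6)  (3,7)  (11,12)  (12,13)
take (0,3); take (3,5); skip (3,7); take (11,12); take (12,13).
Selected 4 meetings.

4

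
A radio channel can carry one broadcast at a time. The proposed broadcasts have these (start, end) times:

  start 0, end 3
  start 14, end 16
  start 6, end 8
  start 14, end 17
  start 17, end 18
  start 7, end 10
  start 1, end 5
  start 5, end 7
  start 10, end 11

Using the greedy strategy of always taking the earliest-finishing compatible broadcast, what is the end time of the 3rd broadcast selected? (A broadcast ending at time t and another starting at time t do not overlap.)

10

Order by finish time; keep every interval that doesn't clash with the previous kept one.
By end time: (0,3), (1,5), (5,7), (6,8), (7,10), (10,11), (14,16), (14,17), (17,18).
Pick (0,3); next start ≥ 3 → (5,7); next start ≥ 7 → (7,10); next start ≥ 10 → (10,11); next start ≥ 11 → (14,16); next start ≥ 16 → (17,18).
Selected: (0,3) (5,7) (7,10) (10,11) (14,16) (17,18)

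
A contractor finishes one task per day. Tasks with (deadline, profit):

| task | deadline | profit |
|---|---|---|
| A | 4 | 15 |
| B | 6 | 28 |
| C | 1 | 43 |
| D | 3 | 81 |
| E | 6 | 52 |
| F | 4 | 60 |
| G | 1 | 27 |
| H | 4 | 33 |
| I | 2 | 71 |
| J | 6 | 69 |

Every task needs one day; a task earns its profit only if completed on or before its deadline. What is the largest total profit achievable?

Sort by profit descending; place each in the latest free slot ≤ its deadline.
By profit: D(d3,81), I(d2,71), J(d6,69), F(d4,60), E(d6,52), C(d1,43), H(d4,33), B(d6,28), G(d1,27), A(d4,15)
D→slot 3; I→slot 2; J→slot 6; F→slot 4; E→slot 5; C→slot 1; H skipped; B skipped; G skipped; A skipped.
Profit = 43 + 71 + 81 + 60 + 52 + 69 = 376

376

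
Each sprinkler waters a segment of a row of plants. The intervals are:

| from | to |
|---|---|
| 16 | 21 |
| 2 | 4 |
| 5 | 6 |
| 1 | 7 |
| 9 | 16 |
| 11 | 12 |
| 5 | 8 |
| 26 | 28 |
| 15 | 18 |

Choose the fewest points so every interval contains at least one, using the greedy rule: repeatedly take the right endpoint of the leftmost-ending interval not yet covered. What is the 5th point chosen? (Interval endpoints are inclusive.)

By right end: [2,4]  [5,6]  [1,7]  [5,8]  [11,12]  [9,16]  [15,18]  [16,21]  [26,28]
[2,4] uncovered → point at 4; [5,6] uncovered → point at 6; [11,12] uncovered → point at 12; [15,18] uncovered → point at 18; [26,28] uncovered → point at 28.
Points: 4, 6, 12, 18, 28 (5 total).

28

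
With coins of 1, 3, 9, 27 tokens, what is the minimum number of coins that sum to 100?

Use the largest denomination that fits, subtract, and repeat.
100 = 3×27 + 2×9 + 1×1
Total coins = 3 + 2 + 1 = 6

6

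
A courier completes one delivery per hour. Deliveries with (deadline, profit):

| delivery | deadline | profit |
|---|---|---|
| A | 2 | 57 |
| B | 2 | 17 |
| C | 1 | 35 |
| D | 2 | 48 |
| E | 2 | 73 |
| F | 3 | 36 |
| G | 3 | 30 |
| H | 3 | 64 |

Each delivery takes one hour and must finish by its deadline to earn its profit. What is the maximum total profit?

Take jobs in profit order; each goes to the latest open slot no later than its deadline.
By profit: E(d2,73), H(d3,64), A(d2,57), D(d2,48), F(d3,36), C(d1,35), G(d3,30), B(d2,17)
E→slot 2; H→slot 3; A→slot 1; D skipped; F skipped; C skipped; G skipped; B skipped.
Profit = 57 + 73 + 64 = 194

194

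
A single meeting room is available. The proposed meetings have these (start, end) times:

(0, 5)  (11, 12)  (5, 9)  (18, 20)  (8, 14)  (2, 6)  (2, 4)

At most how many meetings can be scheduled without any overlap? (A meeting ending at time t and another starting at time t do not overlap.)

Order by finish time; keep every interval that doesn't clash with the previous kept one.
Sorted by end: (2,4)  (0,5)  (2,6)  (5,9)  (11,12)  (8,14)  (18,20)
take (2,4); skip (0,5); take (5,9); take (11,12); skip (8,14); take (18,20).
Selected 4 meetings.

4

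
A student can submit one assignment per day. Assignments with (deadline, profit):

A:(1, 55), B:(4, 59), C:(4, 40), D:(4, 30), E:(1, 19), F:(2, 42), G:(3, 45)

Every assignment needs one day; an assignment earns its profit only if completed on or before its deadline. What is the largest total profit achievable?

Sort by profit descending; place each in the latest free slot ≤ its deadline.
By profit: B(d4,59), A(d1,55), G(d3,45), F(d2,42), C(d4,40), D(d4,30), E(d1,19)
B→slot 4; A→slot 1; G→slot 3; F→slot 2; C skipped; D skipped; E skipped.
Profit = 55 + 42 + 45 + 59 = 201

201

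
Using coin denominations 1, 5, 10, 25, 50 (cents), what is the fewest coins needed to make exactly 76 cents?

76 = 1×50 + 1×25 + 1×1
Total coins = 1 + 1 + 1 = 3

3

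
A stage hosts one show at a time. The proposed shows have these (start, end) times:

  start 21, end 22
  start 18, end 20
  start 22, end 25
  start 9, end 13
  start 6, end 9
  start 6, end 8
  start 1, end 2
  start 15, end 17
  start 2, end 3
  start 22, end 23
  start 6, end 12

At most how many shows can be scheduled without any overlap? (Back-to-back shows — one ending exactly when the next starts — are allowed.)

Sort by end time and greedily take each interval whose start is ≥ the last chosen end.
By end time: (1,2), (2,3), (6,8), (6,9), (6,12), (9,13), (15,17), (18,20), (21,22), (22,23), (22,25).
Pick (1,2); next start ≥ 2 → (2,3); next start ≥ 3 → (6,8); next start ≥ 8 → (9,13); next start ≥ 13 → (15,17); next start ≥ 17 → (18,20); next start ≥ 20 → (21,22); next start ≥ 22 → (22,23).
Selected 8 shows.

8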